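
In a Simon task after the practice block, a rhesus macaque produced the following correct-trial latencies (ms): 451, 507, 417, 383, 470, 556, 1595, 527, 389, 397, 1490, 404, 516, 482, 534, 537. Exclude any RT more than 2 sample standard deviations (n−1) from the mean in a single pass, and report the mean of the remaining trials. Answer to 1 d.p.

n = 16, ΣRT = 9655, M = 603.438
Σ(x−M)² = 2070979.94; s = √(2070979.94/15) = 371.571
Cutoffs: 603.438 ± 2·371.571 → [-139.7, 1346.6]
Outside: 1490, 1595 → excluded.
Retained (n=14): Σ = 6570, mean = 6570/14 = 469.286

469.3 ms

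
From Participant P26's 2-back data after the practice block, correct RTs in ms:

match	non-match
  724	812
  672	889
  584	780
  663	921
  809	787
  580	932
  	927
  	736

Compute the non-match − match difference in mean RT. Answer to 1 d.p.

M(match) = 4032/6 = 672.000
M(non-match) = 6784/8 = 848.000
Difference = 848.000 − 672.000 = 176.000 ms

176.0 ms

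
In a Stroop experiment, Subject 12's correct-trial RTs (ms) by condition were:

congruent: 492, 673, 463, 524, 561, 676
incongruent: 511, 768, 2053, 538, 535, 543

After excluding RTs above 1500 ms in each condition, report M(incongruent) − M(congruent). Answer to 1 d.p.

incongruent: exclude 2053
M(congruent) = 3389/6 = 564.833
M(incongruent) = 2895/5 = 579.000
Difference = 579.000 − 564.833 = 14.167 ms

14.2 ms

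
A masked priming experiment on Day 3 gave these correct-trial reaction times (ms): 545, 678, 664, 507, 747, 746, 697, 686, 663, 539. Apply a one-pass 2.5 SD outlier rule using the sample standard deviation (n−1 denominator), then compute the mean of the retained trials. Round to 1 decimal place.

647.2 ms

n = 10, ΣRT = 6472, M = 647.200
Σ(x−M)² = 66995.60; s = √(66995.60/9) = 86.278
Cutoffs: 647.200 ± 2.5·86.278 → [431.5, 862.9]
No RTs fall outside the cutoffs; all 10 retained. Mean = 6472/10 = 647.200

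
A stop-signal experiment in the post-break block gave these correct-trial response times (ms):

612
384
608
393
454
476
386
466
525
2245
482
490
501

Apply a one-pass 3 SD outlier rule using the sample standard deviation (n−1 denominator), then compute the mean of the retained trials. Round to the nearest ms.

481 ms

n = 13, ΣRT = 8022, M = 617.077
Σ(x−M)² = 2933840.92; s = √(2933840.92/12) = 494.456
Cutoffs: 617.077 ± 3·494.456 → [-866.3, 2100.4]
Outside: 2245 → excluded.
Retained (n=12): Σ = 5777, mean = 5777/12 = 481.417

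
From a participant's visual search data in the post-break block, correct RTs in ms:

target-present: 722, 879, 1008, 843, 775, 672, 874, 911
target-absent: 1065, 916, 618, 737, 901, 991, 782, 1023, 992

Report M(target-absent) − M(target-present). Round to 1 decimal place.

56.2 ms

M(target-present) = 6684/8 = 835.500
M(target-absent) = 8025/9 = 891.667
Difference = 891.667 − 835.500 = 56.167 ms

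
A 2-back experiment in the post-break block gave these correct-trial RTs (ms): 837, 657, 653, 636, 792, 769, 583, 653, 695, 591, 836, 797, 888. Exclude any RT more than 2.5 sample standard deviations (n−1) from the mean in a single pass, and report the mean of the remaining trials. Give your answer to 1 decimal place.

n = 13, ΣRT = 9387, M = 722.077
Σ(x−M)² = 124864.92; s = √(124864.92/12) = 102.007
Cutoffs: 722.077 ± 2.5·102.007 → [467.1, 977.1]
No RTs fall outside the cutoffs; all 13 retained. Mean = 9387/13 = 722.077

722.1 ms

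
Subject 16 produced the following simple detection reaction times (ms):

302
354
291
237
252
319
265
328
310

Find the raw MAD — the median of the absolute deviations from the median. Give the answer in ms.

Sorted: 237, 252, 265, 291, 302, 310, 319, 328, 354 → median = 302
|x − 302|: 0, 52, 11, 65, 50, 17, 37, 26, 8
Sorted deviations: 0, 8, 11, 17, 26, 37, 50, 52, 65 → MAD = 26

26 ms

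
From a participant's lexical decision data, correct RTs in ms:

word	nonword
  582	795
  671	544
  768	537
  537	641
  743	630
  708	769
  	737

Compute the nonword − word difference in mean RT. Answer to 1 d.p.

M(word) = 4009/6 = 668.167
M(nonword) = 4653/7 = 664.714
Difference = 664.714 − 668.167 = -3.452 ms

-3.5 ms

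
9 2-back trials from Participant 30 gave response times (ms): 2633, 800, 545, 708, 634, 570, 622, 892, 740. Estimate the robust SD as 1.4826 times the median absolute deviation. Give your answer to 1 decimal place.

Sorted: 545, 570, 622, 634, 708, 740, 800, 892, 2633 → median = 708
|x − 708| sorted: 0, 32, 74, 86, 92, 138, 163, 184, 1925 → MAD = 92
Robust SD ≈ 1.4826 × 92 = 136.399

136.4 ms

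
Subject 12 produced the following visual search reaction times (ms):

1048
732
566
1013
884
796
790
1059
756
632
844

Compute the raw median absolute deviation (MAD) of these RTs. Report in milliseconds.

Sorted: 566, 632, 732, 756, 790, 796, 844, 884, 1013, 1048, 1059 → median = 796
|x − 796|: 252, 64, 230, 217, 88, 0, 6, 263, 40, 164, 48
Sorted deviations: 0, 6, 40, 48, 64, 88, 164, 217, 230, 252, 263 → MAD = 88

88 ms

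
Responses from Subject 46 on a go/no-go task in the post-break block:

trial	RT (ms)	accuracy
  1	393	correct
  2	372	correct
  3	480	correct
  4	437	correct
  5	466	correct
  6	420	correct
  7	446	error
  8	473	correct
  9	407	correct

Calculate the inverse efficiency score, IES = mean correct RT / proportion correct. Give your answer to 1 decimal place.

484.9 ms

Correct trials (n=8): 393, 372, 480, 437, 466, 420, 473, 407
Mean correct RT = 3448/8 = 431.0000 ms
Proportion correct = 8/9
IES = 431.0000 / (8/9) = 484.875 ms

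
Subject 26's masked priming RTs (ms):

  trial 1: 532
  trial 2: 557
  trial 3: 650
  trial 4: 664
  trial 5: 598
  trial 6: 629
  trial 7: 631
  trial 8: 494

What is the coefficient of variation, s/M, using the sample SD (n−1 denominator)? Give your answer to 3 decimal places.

0.102

n = 8, Σ = 4755, M = 594.3750
Σ(x−M)² = 25857.875; s = √(25857.875/7) = 60.7781
CV = 60.7781 / 594.3750 = 0.10226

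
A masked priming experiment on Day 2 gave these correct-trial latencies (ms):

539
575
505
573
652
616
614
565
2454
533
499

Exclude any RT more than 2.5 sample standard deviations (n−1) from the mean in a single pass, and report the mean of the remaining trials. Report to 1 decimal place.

567.1 ms

n = 11, ΣRT = 8125, M = 738.636
Σ(x−M)² = 3259066.55; s = √(3259066.55/10) = 570.882
Cutoffs: 738.636 ± 2.5·570.882 → [-688.6, 2165.8]
Outside: 2454 → excluded.
Retained (n=10): Σ = 5671, mean = 5671/10 = 567.100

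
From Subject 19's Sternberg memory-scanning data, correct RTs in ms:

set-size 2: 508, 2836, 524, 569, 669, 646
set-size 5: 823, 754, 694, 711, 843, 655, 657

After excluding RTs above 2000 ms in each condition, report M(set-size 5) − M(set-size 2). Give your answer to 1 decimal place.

set-size 2: exclude 2836
M(set-size 2) = 2916/5 = 583.200
M(set-size 5) = 5137/7 = 733.857
Difference = 733.857 − 583.200 = 150.657 ms

150.7 ms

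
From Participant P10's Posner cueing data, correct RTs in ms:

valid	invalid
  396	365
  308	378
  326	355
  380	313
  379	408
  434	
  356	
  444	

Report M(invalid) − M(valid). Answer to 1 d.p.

M(valid) = 3023/8 = 377.875
M(invalid) = 1819/5 = 363.800
Difference = 363.800 − 377.875 = -14.075 ms

-14.1 ms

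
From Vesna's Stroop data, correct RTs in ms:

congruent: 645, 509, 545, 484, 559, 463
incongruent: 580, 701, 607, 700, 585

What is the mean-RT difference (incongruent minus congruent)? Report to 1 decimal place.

M(congruent) = 3205/6 = 534.167
M(incongruent) = 3173/5 = 634.600
Difference = 634.600 − 534.167 = 100.433 ms

100.4 ms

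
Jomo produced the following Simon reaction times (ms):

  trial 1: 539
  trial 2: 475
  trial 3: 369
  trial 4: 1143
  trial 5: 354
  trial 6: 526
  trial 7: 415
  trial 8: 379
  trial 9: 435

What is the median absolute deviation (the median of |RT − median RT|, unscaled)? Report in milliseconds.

Sorted: 354, 369, 379, 415, 435, 475, 526, 539, 1143 → median = 435
|x − 435|: 104, 40, 66, 708, 81, 91, 20, 56, 0
Sorted deviations: 0, 20, 40, 56, 66, 81, 91, 104, 708 → MAD = 66

66 ms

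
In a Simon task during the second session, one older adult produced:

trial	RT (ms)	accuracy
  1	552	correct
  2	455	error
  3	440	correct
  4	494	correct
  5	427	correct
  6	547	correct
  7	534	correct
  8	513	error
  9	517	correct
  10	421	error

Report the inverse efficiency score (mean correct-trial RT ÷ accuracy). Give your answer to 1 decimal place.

Correct trials (n=7): 552, 440, 494, 427, 547, 534, 517
Mean correct RT = 3511/7 = 501.5714 ms
Proportion correct = 7/10
IES = 501.5714 / (7/10) = 716.531 ms

716.5 ms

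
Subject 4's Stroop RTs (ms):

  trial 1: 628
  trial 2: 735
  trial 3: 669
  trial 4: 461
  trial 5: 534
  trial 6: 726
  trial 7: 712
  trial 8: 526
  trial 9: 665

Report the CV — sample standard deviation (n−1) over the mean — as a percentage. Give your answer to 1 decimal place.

15.7%

n = 9, Σ = 5656, M = 628.4444
Σ(x−M)² = 78286.222; s = √(78286.222/8) = 98.9231
CV = 98.9231 / 628.4444 = 0.15741 = 15.741%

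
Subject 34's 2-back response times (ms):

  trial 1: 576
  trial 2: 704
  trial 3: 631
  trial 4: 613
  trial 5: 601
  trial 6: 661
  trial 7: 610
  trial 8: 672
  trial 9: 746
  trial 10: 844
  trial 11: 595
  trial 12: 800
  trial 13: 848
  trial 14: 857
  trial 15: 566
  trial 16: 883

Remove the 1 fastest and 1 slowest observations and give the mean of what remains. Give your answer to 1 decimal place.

Sorted: 566, 576, 595, 601, 610, 613, 631, 661, 672, 704, 746, 800, 844, 848, 857, 883
Drop lowest 1 (566) and highest 1 (883)
Remaining (n=14): Σ = 9758, mean = 9758/14 = 697.000

697.0 ms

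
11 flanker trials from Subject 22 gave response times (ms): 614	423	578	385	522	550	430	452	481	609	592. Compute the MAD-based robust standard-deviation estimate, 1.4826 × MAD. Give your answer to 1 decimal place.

103.8 ms

Sorted: 385, 423, 430, 452, 481, 522, 550, 578, 592, 609, 614 → median = 522
|x − 522| sorted: 0, 28, 41, 56, 70, 70, 87, 92, 92, 99, 137 → MAD = 70
Robust SD ≈ 1.4826 × 70 = 103.782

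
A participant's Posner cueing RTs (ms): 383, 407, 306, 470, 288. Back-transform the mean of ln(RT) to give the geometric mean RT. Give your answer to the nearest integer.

ln(RT): 5.9480, 6.0088, 5.7236, 6.1527, 5.6630
Mean ln(RT) = 29.4961/5 = 5.89923
Geometric mean = exp(5.89923) = 364.75 ms

365 ms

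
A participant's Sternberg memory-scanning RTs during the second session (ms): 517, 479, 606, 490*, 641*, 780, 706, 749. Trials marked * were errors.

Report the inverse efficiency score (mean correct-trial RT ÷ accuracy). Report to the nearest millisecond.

853 ms

Correct trials (n=6): 517, 479, 606, 780, 706, 749
Mean correct RT = 3837/6 = 639.5000 ms
Proportion correct = 6/8
IES = 639.5000 / (6/8) = 852.667 ms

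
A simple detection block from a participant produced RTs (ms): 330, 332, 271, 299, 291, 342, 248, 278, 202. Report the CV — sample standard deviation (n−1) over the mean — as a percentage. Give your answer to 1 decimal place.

n = 9, Σ = 2593, M = 288.1111
Σ(x−M)² = 16130.889; s = √(16130.889/8) = 44.9039
CV = 44.9039 / 288.1111 = 0.15586 = 15.586%

15.6%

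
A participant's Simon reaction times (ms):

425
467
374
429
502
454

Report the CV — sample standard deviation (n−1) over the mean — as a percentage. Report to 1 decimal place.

n = 6, Σ = 2651, M = 441.8333
Σ(x−M)² = 9450.833; s = √(9450.833/5) = 43.4760
CV = 43.4760 / 441.8333 = 0.09840 = 9.840%

9.8%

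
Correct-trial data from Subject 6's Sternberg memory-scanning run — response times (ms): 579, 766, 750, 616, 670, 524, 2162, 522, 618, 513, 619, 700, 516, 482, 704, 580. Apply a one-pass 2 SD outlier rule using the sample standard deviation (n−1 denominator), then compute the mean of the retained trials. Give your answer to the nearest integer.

611 ms

n = 16, ΣRT = 11321, M = 707.562
Σ(x−M)² = 2372691.94; s = √(2372691.94/15) = 397.718
Cutoffs: 707.562 ± 2·397.718 → [-87.9, 1503.0]
Outside: 2162 → excluded.
Retained (n=15): Σ = 9159, mean = 9159/15 = 610.600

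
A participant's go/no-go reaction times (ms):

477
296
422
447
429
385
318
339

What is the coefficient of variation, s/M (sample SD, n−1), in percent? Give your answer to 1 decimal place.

n = 8, Σ = 3113, M = 389.1250
Σ(x−M)² = 30002.875; s = √(30002.875/7) = 65.4685
CV = 65.4685 / 389.1250 = 0.16825 = 16.825%

16.8%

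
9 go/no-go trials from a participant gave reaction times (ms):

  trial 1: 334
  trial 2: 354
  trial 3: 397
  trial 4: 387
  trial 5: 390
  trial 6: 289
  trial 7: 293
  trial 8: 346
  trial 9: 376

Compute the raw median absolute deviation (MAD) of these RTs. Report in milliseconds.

33 ms

Sorted: 289, 293, 334, 346, 354, 376, 387, 390, 397 → median = 354
|x − 354|: 20, 0, 43, 33, 36, 65, 61, 8, 22
Sorted deviations: 0, 8, 20, 22, 33, 36, 43, 61, 65 → MAD = 33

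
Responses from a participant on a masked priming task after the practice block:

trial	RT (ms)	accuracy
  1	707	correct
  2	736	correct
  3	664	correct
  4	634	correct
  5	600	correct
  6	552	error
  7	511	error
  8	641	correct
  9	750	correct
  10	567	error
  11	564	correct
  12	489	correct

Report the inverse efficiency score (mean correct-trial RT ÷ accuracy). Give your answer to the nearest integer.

857 ms

Correct trials (n=9): 707, 736, 664, 634, 600, 641, 750, 564, 489
Mean correct RT = 5785/9 = 642.7778 ms
Proportion correct = 9/12
IES = 642.7778 / (9/12) = 857.037 ms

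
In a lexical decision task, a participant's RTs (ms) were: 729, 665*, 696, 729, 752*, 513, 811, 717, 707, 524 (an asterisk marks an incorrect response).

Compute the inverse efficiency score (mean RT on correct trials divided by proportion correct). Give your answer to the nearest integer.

Correct trials (n=8): 729, 696, 729, 513, 811, 717, 707, 524
Mean correct RT = 5426/8 = 678.2500 ms
Proportion correct = 8/10
IES = 678.2500 / (8/10) = 847.812 ms

848 ms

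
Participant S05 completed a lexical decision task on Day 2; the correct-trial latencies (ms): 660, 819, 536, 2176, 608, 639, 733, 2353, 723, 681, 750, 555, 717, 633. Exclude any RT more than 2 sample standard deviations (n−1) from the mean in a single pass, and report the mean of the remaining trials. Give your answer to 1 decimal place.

n = 14, ΣRT = 12583, M = 898.786
Σ(x−M)² = 4442888.36; s = √(4442888.36/13) = 584.603
Cutoffs: 898.786 ± 2·584.603 → [-270.4, 2068.0]
Outside: 2176, 2353 → excluded.
Retained (n=12): Σ = 8054, mean = 8054/12 = 671.167

671.2 ms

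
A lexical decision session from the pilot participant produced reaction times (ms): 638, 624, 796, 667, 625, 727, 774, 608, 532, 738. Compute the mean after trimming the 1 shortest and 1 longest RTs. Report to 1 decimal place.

Sorted: 532, 608, 624, 625, 638, 667, 727, 738, 774, 796
Drop lowest 1 (532) and highest 1 (796)
Remaining (n=8): Σ = 5401, mean = 5401/8 = 675.125

675.1 ms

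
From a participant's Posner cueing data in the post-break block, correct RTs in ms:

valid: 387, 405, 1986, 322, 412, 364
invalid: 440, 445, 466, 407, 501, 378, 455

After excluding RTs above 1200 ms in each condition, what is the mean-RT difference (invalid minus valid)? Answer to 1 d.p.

valid: exclude 1986
M(valid) = 1890/5 = 378.000
M(invalid) = 3092/7 = 441.714
Difference = 441.714 − 378.000 = 63.714 ms

63.7 ms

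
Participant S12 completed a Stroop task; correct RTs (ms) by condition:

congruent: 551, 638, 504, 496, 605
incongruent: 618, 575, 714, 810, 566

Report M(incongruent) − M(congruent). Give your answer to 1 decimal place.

M(congruent) = 2794/5 = 558.800
M(incongruent) = 3283/5 = 656.600
Difference = 656.600 − 558.800 = 97.800 ms

97.8 ms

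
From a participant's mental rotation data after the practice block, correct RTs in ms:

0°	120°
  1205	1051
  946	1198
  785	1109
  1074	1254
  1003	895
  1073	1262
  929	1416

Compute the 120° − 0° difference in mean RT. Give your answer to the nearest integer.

167 ms

M(0°) = 7015/7 = 1002.143
M(120°) = 8185/7 = 1169.286
Difference = 1169.286 − 1002.143 = 167.143 ms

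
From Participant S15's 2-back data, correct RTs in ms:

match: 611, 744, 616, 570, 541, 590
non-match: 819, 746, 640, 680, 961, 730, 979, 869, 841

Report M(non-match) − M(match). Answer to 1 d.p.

M(match) = 3672/6 = 612.000
M(non-match) = 7265/9 = 807.222
Difference = 807.222 − 612.000 = 195.222 ms

195.2 ms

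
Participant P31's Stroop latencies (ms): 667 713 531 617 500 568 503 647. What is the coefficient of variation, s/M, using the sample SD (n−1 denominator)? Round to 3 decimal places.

0.135

n = 8, Σ = 4746, M = 593.2500
Σ(x−M)² = 44585.500; s = √(44585.500/7) = 79.8083
CV = 79.8083 / 593.2500 = 0.13453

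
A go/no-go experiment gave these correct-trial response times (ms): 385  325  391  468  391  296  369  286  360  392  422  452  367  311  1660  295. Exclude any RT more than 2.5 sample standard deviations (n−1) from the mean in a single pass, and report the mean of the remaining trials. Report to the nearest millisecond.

n = 16, ΣRT = 7170, M = 448.125
Σ(x−M)² = 1610839.75; s = √(1610839.75/15) = 327.703
Cutoffs: 448.125 ± 2.5·327.703 → [-371.1, 1267.4]
Outside: 1660 → excluded.
Retained (n=15): Σ = 5510, mean = 5510/15 = 367.333

367 ms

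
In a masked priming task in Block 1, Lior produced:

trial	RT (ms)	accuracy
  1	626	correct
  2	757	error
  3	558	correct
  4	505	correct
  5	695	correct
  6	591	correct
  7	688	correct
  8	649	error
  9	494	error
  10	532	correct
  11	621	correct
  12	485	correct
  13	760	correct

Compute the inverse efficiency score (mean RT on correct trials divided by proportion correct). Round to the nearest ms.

788 ms

Correct trials (n=10): 626, 558, 505, 695, 591, 688, 532, 621, 485, 760
Mean correct RT = 6061/10 = 606.1000 ms
Proportion correct = 10/13
IES = 606.1000 / (10/13) = 787.930 ms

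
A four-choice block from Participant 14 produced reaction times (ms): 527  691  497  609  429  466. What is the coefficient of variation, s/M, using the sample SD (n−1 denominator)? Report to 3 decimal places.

n = 6, Σ = 3219, M = 536.5000
Σ(x−M)² = 47303.500; s = √(47303.500/5) = 97.2661
CV = 97.2661 / 536.5000 = 0.18130

0.181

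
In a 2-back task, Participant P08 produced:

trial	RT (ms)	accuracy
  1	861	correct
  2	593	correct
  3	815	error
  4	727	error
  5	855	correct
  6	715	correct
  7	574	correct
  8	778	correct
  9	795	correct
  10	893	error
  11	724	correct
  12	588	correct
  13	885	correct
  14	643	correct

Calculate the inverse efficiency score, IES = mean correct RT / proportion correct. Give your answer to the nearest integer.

927 ms

Correct trials (n=11): 861, 593, 855, 715, 574, 778, 795, 724, 588, 885, 643
Mean correct RT = 8011/11 = 728.2727 ms
Proportion correct = 11/14
IES = 728.2727 / (11/14) = 926.893 ms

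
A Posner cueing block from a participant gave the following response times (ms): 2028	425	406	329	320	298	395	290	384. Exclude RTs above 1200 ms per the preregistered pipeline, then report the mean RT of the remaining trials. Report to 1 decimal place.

355.9 ms

Excluded: 2028
Retained (n=8): Σ = 2847
Mean = 2847/8 = 355.8750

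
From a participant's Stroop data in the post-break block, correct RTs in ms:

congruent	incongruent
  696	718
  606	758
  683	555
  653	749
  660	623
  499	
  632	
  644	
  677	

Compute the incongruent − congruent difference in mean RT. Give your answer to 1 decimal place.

M(congruent) = 5750/9 = 638.889
M(incongruent) = 3403/5 = 680.600
Difference = 680.600 − 638.889 = 41.711 ms

41.7 ms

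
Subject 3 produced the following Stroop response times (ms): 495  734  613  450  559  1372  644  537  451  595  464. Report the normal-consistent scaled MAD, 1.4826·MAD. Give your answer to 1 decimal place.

126.0 ms

Sorted: 450, 451, 464, 495, 537, 559, 595, 613, 644, 734, 1372 → median = 559
|x − 559| sorted: 0, 22, 36, 54, 64, 85, 95, 108, 109, 175, 813 → MAD = 85
Robust SD ≈ 1.4826 × 85 = 126.021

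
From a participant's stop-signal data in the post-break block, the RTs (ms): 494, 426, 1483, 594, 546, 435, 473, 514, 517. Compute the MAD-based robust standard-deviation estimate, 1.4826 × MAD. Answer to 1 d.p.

60.8 ms

Sorted: 426, 435, 473, 494, 514, 517, 546, 594, 1483 → median = 514
|x − 514| sorted: 0, 3, 20, 32, 41, 79, 80, 88, 969 → MAD = 41
Robust SD ≈ 1.4826 × 41 = 60.787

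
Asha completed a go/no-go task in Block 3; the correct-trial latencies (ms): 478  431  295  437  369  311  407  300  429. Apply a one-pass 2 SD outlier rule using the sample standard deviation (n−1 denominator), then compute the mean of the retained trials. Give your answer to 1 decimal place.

384.1 ms

n = 9, ΣRT = 3457, M = 384.111
Σ(x−M)² = 36938.89; s = √(36938.89/8) = 67.951
Cutoffs: 384.111 ± 2·67.951 → [248.2, 520.0]
No RTs fall outside the cutoffs; all 9 retained. Mean = 3457/9 = 384.111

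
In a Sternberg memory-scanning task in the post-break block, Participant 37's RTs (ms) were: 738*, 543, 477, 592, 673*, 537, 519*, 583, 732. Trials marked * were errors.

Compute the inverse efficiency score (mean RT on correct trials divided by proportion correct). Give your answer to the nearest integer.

866 ms

Correct trials (n=6): 543, 477, 592, 537, 583, 732
Mean correct RT = 3464/6 = 577.3333 ms
Proportion correct = 6/9
IES = 577.3333 / (6/9) = 866.000 ms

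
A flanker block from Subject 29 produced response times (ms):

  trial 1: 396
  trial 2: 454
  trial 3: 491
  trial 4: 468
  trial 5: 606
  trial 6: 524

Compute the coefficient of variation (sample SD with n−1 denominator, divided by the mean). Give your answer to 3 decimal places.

n = 6, Σ = 2939, M = 489.8333
Σ(x−M)² = 25228.833; s = √(25228.833/5) = 71.0336
CV = 71.0336 / 489.8333 = 0.14502

0.145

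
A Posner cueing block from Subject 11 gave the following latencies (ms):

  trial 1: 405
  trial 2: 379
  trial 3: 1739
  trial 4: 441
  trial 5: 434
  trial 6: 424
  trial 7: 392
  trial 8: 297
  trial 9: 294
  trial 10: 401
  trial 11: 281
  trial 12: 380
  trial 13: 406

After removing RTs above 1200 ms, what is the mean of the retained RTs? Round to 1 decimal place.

Excluded: 1739
Retained (n=12): Σ = 4534
Mean = 4534/12 = 377.8333

377.8 ms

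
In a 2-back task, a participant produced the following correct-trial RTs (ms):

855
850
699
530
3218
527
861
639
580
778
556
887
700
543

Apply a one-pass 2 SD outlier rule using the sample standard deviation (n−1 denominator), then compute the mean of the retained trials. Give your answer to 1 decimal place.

n = 14, ΣRT = 12223, M = 873.071
Σ(x−M)² = 6156806.93; s = √(6156806.93/13) = 688.186
Cutoffs: 873.071 ± 2·688.186 → [-503.3, 2249.4]
Outside: 3218 → excluded.
Retained (n=13): Σ = 9005, mean = 9005/13 = 692.692

692.7 ms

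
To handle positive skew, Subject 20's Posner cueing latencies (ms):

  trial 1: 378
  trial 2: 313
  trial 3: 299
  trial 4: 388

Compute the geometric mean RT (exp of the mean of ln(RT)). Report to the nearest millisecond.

ln(RT): 5.9349, 5.7462, 5.7004, 5.9610
Mean ln(RT) = 23.3425/4 = 5.83564
Geometric mean = exp(5.83564) = 342.28 ms

342 ms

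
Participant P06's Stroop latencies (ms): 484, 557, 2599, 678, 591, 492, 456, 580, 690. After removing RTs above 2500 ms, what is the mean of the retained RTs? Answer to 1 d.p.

566.0 ms

Excluded: 2599
Retained (n=8): Σ = 4528
Mean = 4528/8 = 566.0000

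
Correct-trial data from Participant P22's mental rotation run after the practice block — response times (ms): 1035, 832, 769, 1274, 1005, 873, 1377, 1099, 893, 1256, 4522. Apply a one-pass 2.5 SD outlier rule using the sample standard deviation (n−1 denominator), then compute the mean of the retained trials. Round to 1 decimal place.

1041.3 ms

n = 11, ΣRT = 14935, M = 1357.727
Σ(x−M)² = 11399782.18; s = √(11399782.18/10) = 1067.698
Cutoffs: 1357.727 ± 2.5·1067.698 → [-1311.5, 4027.0]
Outside: 4522 → excluded.
Retained (n=10): Σ = 10413, mean = 10413/10 = 1041.300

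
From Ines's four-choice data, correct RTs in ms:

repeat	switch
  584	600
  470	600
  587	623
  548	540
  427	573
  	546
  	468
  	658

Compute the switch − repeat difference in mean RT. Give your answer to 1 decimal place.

M(repeat) = 2616/5 = 523.200
M(switch) = 4608/8 = 576.000
Difference = 576.000 − 523.200 = 52.800 ms

52.8 ms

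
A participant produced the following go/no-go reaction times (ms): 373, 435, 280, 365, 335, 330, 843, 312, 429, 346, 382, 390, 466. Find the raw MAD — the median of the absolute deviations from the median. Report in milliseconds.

Sorted: 280, 312, 330, 335, 346, 365, 373, 382, 390, 429, 435, 466, 843 → median = 373
|x − 373|: 0, 62, 93, 8, 38, 43, 470, 61, 56, 27, 9, 17, 93
Sorted deviations: 0, 8, 9, 17, 27, 38, 43, 56, 61, 62, 93, 93, 470 → MAD = 43

43 ms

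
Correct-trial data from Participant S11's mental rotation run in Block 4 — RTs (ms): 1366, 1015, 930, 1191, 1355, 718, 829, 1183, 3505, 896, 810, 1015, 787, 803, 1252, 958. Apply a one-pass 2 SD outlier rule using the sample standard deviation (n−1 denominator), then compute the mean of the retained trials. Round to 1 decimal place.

1007.2 ms

n = 16, ΣRT = 18613, M = 1163.312
Σ(x−M)² = 6488717.44; s = √(6488717.44/15) = 657.709
Cutoffs: 1163.312 ± 2·657.709 → [-152.1, 2478.7]
Outside: 3505 → excluded.
Retained (n=15): Σ = 15108, mean = 15108/15 = 1007.200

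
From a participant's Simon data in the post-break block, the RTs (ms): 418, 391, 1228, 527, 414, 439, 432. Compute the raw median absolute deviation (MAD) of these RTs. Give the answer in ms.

18 ms

Sorted: 391, 414, 418, 432, 439, 527, 1228 → median = 432
|x − 432|: 14, 41, 796, 95, 18, 7, 0
Sorted deviations: 0, 7, 14, 18, 41, 95, 796 → MAD = 18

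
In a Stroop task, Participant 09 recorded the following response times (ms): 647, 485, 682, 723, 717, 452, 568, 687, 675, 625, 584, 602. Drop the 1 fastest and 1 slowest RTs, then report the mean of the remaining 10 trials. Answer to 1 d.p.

627.2 ms

Sorted: 452, 485, 568, 584, 602, 625, 647, 675, 682, 687, 717, 723
Drop lowest 1 (452) and highest 1 (723)
Remaining (n=10): Σ = 6272, mean = 6272/10 = 627.200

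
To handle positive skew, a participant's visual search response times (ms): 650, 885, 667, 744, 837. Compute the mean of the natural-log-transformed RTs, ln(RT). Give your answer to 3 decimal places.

ln(RT): 6.4770, 6.7856, 6.5028, 6.6120, 6.7298
Σ ln(RT) = 33.1072
Mean = 33.1072/5 = 6.62144

6.621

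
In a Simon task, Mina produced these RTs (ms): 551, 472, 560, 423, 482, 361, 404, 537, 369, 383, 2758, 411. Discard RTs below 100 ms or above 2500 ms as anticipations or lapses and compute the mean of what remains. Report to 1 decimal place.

Excluded: 2758
Retained (n=11): Σ = 4953
Mean = 4953/11 = 450.2727

450.3 ms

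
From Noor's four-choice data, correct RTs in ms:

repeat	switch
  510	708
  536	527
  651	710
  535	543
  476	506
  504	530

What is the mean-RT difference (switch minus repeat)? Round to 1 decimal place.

M(repeat) = 3212/6 = 535.333
M(switch) = 3524/6 = 587.333
Difference = 587.333 − 535.333 = 52.000 ms

52.0 ms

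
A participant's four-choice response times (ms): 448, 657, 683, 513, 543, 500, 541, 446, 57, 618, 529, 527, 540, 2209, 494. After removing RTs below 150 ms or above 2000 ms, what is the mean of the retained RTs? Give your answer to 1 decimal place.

541.5 ms

Excluded: 57, 2209
Retained (n=13): Σ = 7039
Mean = 7039/13 = 541.4615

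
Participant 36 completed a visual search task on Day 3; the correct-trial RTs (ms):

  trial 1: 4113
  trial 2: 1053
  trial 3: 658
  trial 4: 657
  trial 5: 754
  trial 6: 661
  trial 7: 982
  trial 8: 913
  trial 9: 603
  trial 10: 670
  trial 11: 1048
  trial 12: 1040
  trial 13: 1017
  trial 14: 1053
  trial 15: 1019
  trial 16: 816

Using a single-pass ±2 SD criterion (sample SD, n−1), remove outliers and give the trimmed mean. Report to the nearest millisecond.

n = 16, ΣRT = 17057, M = 1066.062
Σ(x−M)² = 10349420.94; s = √(10349420.94/15) = 830.639
Cutoffs: 1066.062 ± 2·830.639 → [-595.2, 2727.3]
Outside: 4113 → excluded.
Retained (n=15): Σ = 12944, mean = 12944/15 = 862.933

863 ms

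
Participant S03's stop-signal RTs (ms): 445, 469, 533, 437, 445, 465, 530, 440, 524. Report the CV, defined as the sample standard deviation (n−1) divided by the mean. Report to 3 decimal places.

n = 9, Σ = 4288, M = 476.4444
Σ(x−M)² = 13376.222; s = √(13376.222/8) = 40.8904
CV = 40.8904 / 476.4444 = 0.08582

0.086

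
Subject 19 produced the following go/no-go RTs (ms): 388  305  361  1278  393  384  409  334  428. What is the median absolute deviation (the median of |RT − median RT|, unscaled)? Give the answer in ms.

Sorted: 305, 334, 361, 384, 388, 393, 409, 428, 1278 → median = 388
|x − 388|: 0, 83, 27, 890, 5, 4, 21, 54, 40
Sorted deviations: 0, 4, 5, 21, 27, 40, 54, 83, 890 → MAD = 27

27 ms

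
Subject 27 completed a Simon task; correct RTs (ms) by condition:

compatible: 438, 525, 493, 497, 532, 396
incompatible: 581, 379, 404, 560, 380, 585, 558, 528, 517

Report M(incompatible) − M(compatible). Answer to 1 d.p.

M(compatible) = 2881/6 = 480.167
M(incompatible) = 4492/9 = 499.111
Difference = 499.111 − 480.167 = 18.944 ms

18.9 ms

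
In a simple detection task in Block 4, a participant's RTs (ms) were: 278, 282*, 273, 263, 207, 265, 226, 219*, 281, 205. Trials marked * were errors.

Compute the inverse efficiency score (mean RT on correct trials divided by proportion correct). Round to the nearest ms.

312 ms

Correct trials (n=8): 278, 273, 263, 207, 265, 226, 281, 205
Mean correct RT = 1998/8 = 249.7500 ms
Proportion correct = 8/10
IES = 249.7500 / (8/10) = 312.188 ms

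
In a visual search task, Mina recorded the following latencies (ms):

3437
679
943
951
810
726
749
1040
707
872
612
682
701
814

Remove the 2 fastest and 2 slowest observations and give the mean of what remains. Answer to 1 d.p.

Sorted: 612, 679, 682, 701, 707, 726, 749, 810, 814, 872, 943, 951, 1040, 3437
Drop lowest 2 (612, 679) and highest 2 (1040, 3437)
Remaining (n=10): Σ = 7955, mean = 7955/10 = 795.500

795.5 ms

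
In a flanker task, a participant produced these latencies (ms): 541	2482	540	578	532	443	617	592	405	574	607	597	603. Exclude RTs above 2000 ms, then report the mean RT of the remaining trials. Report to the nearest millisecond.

Excluded: 2482
Retained (n=12): Σ = 6629
Mean = 6629/12 = 552.4167

552 ms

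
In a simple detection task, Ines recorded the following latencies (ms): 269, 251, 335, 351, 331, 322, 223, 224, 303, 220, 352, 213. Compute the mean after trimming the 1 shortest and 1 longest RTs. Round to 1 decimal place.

Sorted: 213, 220, 223, 224, 251, 269, 303, 322, 331, 335, 351, 352
Drop lowest 1 (213) and highest 1 (352)
Remaining (n=10): Σ = 2829, mean = 2829/10 = 282.900

282.9 ms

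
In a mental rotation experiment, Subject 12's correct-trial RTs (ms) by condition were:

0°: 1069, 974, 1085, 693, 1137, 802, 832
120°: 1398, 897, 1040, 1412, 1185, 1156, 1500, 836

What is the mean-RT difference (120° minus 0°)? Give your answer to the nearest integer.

M(0°) = 6592/7 = 941.714
M(120°) = 9424/8 = 1178.000
Difference = 1178.000 − 941.714 = 236.286 ms

236 ms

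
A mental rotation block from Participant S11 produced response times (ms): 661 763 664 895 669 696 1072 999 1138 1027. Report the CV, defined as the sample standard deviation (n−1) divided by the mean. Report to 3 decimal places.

n = 10, Σ = 8584, M = 858.4000
Σ(x−M)² = 321440.400; s = √(321440.400/9) = 188.9857
CV = 188.9857 / 858.4000 = 0.22016

0.220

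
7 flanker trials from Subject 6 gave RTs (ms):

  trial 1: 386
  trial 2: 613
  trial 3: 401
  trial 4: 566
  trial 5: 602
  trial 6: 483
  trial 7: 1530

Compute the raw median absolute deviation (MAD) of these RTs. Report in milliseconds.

Sorted: 386, 401, 483, 566, 602, 613, 1530 → median = 566
|x − 566|: 180, 47, 165, 0, 36, 83, 964
Sorted deviations: 0, 36, 47, 83, 165, 180, 964 → MAD = 83

83 ms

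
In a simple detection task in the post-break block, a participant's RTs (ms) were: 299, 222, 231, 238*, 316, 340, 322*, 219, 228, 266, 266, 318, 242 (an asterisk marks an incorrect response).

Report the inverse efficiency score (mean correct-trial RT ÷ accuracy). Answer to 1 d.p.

316.6 ms

Correct trials (n=11): 299, 222, 231, 316, 340, 219, 228, 266, 266, 318, 242
Mean correct RT = 2947/11 = 267.9091 ms
Proportion correct = 11/13
IES = 267.9091 / (11/13) = 316.620 ms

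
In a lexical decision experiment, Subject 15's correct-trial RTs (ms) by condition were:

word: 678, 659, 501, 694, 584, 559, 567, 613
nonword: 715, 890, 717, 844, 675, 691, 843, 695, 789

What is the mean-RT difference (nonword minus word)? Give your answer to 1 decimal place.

M(word) = 4855/8 = 606.875
M(nonword) = 6859/9 = 762.111
Difference = 762.111 − 606.875 = 155.236 ms

155.2 ms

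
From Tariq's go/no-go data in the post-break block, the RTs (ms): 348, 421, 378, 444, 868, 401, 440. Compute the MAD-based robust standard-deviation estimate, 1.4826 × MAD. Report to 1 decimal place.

Sorted: 348, 378, 401, 421, 440, 444, 868 → median = 421
|x − 421| sorted: 0, 19, 20, 23, 43, 73, 447 → MAD = 23
Robust SD ≈ 1.4826 × 23 = 34.100

34.1 ms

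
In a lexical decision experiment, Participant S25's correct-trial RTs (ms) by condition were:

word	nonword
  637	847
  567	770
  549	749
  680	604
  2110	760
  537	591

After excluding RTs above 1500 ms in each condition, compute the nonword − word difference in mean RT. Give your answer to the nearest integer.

word: exclude 2110
M(word) = 2970/5 = 594.000
M(nonword) = 4321/6 = 720.167
Difference = 720.167 − 594.000 = 126.167 ms

126 ms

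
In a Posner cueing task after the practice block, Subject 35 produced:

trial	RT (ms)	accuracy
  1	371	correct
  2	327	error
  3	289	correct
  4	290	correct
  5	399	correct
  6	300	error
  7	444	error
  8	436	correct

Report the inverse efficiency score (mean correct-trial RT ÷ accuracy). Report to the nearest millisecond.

Correct trials (n=5): 371, 289, 290, 399, 436
Mean correct RT = 1785/5 = 357.0000 ms
Proportion correct = 5/8
IES = 357.0000 / (5/8) = 571.200 ms

571 ms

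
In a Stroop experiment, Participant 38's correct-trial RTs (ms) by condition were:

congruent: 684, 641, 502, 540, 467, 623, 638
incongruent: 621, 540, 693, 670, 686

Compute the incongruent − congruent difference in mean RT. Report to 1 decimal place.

M(congruent) = 4095/7 = 585.000
M(incongruent) = 3210/5 = 642.000
Difference = 642.000 − 585.000 = 57.000 ms

57.0 ms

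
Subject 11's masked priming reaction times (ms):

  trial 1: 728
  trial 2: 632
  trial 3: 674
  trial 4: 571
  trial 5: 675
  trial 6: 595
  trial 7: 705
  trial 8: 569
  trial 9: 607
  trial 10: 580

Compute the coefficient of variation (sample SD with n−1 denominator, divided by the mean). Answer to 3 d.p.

n = 10, Σ = 6336, M = 633.6000
Σ(x−M)² = 30520.400; s = √(30520.400/9) = 58.2336
CV = 58.2336 / 633.6000 = 0.09191

0.092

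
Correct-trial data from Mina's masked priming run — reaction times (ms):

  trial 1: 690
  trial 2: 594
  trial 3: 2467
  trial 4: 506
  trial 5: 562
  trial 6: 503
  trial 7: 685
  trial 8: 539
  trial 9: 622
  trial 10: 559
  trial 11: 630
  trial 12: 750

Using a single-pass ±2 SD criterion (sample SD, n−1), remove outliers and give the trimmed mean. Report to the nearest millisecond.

n = 12, ΣRT = 9107, M = 758.917
Σ(x−M)² = 3246970.92; s = √(3246970.92/11) = 543.304
Cutoffs: 758.917 ± 2·543.304 → [-327.7, 1845.5]
Outside: 2467 → excluded.
Retained (n=11): Σ = 6640, mean = 6640/11 = 603.636

604 ms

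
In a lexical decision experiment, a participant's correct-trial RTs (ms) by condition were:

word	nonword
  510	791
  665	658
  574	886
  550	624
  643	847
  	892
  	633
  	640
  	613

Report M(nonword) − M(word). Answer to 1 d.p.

143.2 ms

M(word) = 2942/5 = 588.400
M(nonword) = 6584/9 = 731.556
Difference = 731.556 − 588.400 = 143.156 ms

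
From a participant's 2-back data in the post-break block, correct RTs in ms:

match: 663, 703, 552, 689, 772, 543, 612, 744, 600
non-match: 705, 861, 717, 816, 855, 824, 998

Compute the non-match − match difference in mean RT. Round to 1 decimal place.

M(match) = 5878/9 = 653.111
M(non-match) = 5776/7 = 825.143
Difference = 825.143 − 653.111 = 172.032 ms

172.0 ms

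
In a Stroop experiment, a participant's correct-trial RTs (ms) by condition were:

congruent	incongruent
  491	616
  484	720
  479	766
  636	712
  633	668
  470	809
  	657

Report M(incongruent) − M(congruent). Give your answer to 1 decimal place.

174.7 ms

M(congruent) = 3193/6 = 532.167
M(incongruent) = 4948/7 = 706.857
Difference = 706.857 − 532.167 = 174.690 ms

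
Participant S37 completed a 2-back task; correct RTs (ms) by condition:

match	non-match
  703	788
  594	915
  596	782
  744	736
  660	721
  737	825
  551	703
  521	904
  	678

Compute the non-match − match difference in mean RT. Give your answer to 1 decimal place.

M(match) = 5106/8 = 638.250
M(non-match) = 7052/9 = 783.556
Difference = 783.556 − 638.250 = 145.306 ms

145.3 ms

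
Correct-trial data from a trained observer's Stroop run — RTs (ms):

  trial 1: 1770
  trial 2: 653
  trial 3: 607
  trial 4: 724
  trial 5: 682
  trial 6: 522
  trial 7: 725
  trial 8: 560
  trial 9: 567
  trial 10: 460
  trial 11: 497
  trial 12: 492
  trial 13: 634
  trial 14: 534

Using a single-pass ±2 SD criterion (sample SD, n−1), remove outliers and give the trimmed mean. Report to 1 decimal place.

n = 14, ΣRT = 9427, M = 673.357
Σ(x−M)² = 1390303.21; s = √(1390303.21/13) = 327.027
Cutoffs: 673.357 ± 2·327.027 → [19.3, 1327.4]
Outside: 1770 → excluded.
Retained (n=13): Σ = 7657, mean = 7657/13 = 589.000

589.0 ms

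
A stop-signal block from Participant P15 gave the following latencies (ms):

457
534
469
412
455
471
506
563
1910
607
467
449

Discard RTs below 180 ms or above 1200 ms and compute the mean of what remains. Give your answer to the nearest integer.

490 ms

Excluded: 1910
Retained (n=11): Σ = 5390
Mean = 5390/11 = 490.0000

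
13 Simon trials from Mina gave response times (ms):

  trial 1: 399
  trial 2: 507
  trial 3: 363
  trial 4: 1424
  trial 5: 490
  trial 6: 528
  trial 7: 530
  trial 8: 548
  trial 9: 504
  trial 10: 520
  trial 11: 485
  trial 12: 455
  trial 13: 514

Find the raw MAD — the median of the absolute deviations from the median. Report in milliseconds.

Sorted: 363, 399, 455, 485, 490, 504, 507, 514, 520, 528, 530, 548, 1424 → median = 507
|x − 507|: 108, 0, 144, 917, 17, 21, 23, 41, 3, 13, 22, 52, 7
Sorted deviations: 0, 3, 7, 13, 17, 21, 22, 23, 41, 52, 108, 144, 917 → MAD = 22

22 ms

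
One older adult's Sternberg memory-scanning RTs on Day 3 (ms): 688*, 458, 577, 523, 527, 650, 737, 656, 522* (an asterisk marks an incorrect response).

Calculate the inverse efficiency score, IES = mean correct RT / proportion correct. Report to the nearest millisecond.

758 ms

Correct trials (n=7): 458, 577, 523, 527, 650, 737, 656
Mean correct RT = 4128/7 = 589.7143 ms
Proportion correct = 7/9
IES = 589.7143 / (7/9) = 758.204 ms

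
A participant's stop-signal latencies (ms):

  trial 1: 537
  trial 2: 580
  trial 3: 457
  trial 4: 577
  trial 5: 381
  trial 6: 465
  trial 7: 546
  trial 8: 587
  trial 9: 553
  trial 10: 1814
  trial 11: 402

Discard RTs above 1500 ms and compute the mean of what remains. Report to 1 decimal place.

Excluded: 1814
Retained (n=10): Σ = 5085
Mean = 5085/10 = 508.5000

508.5 ms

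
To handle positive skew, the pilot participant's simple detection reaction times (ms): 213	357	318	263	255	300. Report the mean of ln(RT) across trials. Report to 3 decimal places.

5.636

ln(RT): 5.3613, 5.8777, 5.7621, 5.5722, 5.5413, 5.7038
Σ ln(RT) = 33.8183
Mean = 33.8183/6 = 5.63638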